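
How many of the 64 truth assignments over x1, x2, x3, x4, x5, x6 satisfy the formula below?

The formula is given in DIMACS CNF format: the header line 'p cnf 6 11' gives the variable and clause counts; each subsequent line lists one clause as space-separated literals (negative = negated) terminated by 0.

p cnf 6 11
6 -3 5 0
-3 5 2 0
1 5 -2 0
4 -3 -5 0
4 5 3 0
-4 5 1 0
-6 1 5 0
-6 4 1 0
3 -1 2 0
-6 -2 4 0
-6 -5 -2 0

16

There are 2^6 = 64 truth assignments over (x1, x2, x3, x4, x5, x6).
Split on x6. With x6 = True, the clauses containing x6 are satisfied and ¬x6 drops from the rest; 5 of the 2^5 = 32 assignments to the other variables satisfy what remains.
With x6 = False, by the same count on the reduced clause set, 11 assignments work.
(One model: x1=F, x2=F, x3=F, x4=F, x5=T, x6=F.)
Total: 5 + 11 = 16.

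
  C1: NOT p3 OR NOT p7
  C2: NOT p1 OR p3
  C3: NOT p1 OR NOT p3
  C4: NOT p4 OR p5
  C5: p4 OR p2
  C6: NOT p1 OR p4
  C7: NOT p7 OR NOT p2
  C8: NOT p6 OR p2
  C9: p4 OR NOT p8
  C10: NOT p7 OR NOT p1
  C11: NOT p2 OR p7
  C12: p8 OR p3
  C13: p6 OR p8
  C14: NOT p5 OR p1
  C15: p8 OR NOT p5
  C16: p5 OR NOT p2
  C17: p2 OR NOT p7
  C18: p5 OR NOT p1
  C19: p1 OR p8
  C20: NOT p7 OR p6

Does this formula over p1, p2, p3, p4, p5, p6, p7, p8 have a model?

No, unsatisfiable

Branch on p3: set p3 = false.
The clause (NOT p1) is unit, so p1 = false.
The clause (p8) is unit, so p8 = true.
The clause (p4) is unit, so p4 = true.
The clause (p5) is unit, so p5 = true.
Now (NOT p5) is unsatisfied and unit — conflict.
So p3 must be the other value — set p3 = true.
The clause (NOT p7) is unit, so p7 = false.
The clause (NOT p1) is unit, so p1 = false.
The clause (NOT p2) is unit, so p2 = false.
The clause (p4) is unit, so p4 = true.
The clause (p5) is unit, so p5 = true.
Now (NOT p5) is unsatisfied and unit — conflict.
Neither p3 = true nor p3 = false works.
No assignment satisfies every clause.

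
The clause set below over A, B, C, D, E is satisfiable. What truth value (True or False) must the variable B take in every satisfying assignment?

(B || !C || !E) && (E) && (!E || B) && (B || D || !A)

True

Suppose B = false.
Unit clause (E) forces E = true.
Now (!E) is unsatisfied and unit — conflict.
So every satisfying assignment has B = True.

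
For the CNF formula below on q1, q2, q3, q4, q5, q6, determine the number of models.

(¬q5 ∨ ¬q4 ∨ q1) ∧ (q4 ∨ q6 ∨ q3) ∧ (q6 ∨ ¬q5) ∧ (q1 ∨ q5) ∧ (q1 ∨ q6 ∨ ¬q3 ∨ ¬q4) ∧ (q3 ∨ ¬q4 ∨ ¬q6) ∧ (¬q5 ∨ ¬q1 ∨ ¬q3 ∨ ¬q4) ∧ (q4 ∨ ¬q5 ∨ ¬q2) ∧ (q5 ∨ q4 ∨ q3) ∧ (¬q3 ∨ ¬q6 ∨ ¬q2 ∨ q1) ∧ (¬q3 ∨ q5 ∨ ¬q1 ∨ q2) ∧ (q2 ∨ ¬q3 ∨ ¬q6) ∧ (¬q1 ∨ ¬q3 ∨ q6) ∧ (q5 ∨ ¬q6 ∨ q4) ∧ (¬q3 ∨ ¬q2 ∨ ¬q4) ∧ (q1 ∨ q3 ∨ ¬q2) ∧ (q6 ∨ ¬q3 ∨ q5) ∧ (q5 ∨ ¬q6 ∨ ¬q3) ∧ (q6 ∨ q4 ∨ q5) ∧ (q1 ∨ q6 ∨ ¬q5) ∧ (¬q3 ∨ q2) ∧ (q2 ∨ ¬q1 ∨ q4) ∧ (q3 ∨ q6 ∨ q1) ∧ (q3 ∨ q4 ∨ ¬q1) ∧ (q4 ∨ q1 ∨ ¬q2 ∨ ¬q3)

There are 2^6 = 64 truth assignments over (q1, q2, q3, q4, q5, q6).
Split on q5. With q5 = True, the clauses containing q5 are satisfied and ¬q5 drops from the rest; 1 of the 2^5 = 32 assignments to the other variables satisfy what remains.
With q5 = False, by the same count on the reduced clause set, 2 assignments work.
(One model: q1=F, q2=F, q3=F, q4=F, q5=T, q6=T.)
Total: 1 + 2 = 3.

3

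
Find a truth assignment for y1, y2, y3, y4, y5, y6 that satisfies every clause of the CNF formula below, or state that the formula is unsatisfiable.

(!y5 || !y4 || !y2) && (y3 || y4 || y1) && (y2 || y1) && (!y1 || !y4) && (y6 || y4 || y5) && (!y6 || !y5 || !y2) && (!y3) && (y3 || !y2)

Unit clause (!y3) forces y3 = false.
Unit clause (!y2) forces y2 = false.
Unit clause (y1) forces y1 = true.
Unit clause (!y4) forces y4 = false.
Suppose y6 = true.
All clauses hold; y5 can take either value.

y1: true, y2: false, y3: false, y4: false, y5: true, y6: true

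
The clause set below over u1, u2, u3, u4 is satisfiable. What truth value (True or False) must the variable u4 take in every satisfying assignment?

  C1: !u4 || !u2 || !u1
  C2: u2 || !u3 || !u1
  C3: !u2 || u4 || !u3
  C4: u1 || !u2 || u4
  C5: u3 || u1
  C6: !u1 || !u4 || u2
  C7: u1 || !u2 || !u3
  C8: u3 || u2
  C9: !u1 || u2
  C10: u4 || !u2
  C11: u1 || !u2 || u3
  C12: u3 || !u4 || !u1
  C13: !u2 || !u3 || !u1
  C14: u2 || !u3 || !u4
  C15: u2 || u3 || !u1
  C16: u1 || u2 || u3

False

Suppose u4 = true.
Suppose u2 = false.
The clause (!u1) is unit, so u1 = false.
The clause (u3) is unit, so u3 = true.
That conflicts with the unit clause (!u3).
Backtrack on u2: now try u2 = true.
The clause (!u1) is unit, so u1 = false.
The clause (u3) is unit, so u3 = true.
That conflicts with the unit clause (!u3).
Both values of u2 lead to a conflict.
So every satisfying assignment has u4 = False.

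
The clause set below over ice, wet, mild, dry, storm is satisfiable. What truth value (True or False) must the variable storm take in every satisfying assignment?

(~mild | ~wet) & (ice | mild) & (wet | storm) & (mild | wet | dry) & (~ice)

Suppose storm = 0.
The clause (wet) is unit, so wet = 1.
The clause (~mild) is unit, so mild = 0.
The clause (ice) is unit, so ice = 1.
That conflicts with the unit clause (~ice).
So every satisfying assignment has storm = True.

True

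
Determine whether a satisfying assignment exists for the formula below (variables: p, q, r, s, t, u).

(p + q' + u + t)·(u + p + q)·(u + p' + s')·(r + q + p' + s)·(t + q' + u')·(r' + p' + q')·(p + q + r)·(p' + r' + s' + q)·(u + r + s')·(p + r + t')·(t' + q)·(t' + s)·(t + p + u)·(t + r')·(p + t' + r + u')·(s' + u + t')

Suppose t = 1.
Unit clause (q) forces q = 1.
Unit clause (s) forces s = 1.
Unit clause (u) forces u = 1.
Suppose r = 0.
Unit clause (p) forces p = 1.
All clauses are satisfied.
A satisfying assignment: p=1; q=1; r=0; s=1; t=1; u=1.

Satisfiable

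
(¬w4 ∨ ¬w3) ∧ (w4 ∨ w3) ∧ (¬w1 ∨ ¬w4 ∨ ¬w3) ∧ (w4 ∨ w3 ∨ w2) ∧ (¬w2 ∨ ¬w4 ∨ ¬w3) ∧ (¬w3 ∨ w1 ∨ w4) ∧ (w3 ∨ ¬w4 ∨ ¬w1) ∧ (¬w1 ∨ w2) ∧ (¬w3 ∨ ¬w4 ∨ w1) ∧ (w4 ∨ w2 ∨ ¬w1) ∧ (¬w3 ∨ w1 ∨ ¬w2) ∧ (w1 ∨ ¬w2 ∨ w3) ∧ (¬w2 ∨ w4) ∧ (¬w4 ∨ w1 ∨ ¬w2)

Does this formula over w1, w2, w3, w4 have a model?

Yes

Try w4 = True.
From the singleton clause (¬w3), w3 = False.
From the singleton clause (¬w1), w1 = False.
From the singleton clause (¬w2), w2 = False.
Every clause now holds.
A satisfying assignment: w1=False,  w2=False,  w3=False,  w4=True.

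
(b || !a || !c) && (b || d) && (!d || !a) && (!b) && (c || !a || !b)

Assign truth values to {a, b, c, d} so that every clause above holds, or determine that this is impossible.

Unit clause (!b) forces b = false.
Unit clause (d) forces d = true.
Unit clause (!a) forces a = false.
All clauses hold; c can take either value.

a: false,  b: false,  c: false,  d: true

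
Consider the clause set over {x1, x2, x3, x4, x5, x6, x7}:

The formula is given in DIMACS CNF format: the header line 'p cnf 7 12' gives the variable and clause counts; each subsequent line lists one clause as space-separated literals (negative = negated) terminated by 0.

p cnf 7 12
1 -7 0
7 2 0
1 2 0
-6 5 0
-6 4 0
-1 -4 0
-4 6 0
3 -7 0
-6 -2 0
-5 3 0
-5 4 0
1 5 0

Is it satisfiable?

Yes

Case x1 = True:
(¬x4) alone gives x4 = False.
(¬x6) alone gives x6 = False.
(¬x5) alone gives x5 = False.
Case x7 = False:
(x2) alone gives x2 = True.
No clause remains; x3 is free.
A satisfying assignment: x1: True, x2: True, x3: False, x4: False, x5: False, x6: False, x7: False.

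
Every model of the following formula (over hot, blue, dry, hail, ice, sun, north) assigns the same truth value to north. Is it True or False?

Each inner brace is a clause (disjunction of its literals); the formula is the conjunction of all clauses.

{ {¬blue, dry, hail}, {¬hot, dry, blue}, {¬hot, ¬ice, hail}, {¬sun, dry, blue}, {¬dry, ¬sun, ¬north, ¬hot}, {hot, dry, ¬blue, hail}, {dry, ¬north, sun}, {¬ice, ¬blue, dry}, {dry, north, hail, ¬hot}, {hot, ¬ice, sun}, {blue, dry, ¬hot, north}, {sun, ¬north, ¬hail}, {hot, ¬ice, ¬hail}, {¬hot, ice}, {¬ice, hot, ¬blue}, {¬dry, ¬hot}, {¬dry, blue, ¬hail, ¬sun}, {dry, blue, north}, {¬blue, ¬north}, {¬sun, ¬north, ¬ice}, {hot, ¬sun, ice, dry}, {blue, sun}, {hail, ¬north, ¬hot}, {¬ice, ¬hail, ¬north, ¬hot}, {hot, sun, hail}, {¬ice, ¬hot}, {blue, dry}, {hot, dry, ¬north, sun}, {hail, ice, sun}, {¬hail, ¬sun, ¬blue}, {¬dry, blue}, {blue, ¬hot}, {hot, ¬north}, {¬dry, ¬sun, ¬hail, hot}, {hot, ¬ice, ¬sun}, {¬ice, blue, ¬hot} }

Suppose north = True.
(¬blue) alone gives blue = False.
(sun) alone gives sun = True.
(dry) alone gives dry = True.
Now (¬dry) is unsatisfied and unit — conflict.
So every satisfying assignment has north = False.

False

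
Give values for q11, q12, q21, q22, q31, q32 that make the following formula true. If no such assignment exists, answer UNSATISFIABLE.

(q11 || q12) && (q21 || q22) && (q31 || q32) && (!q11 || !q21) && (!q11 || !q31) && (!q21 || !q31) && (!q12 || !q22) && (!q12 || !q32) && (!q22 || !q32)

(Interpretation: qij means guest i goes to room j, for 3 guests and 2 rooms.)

UNSATISFIABLE

Case q11 = true:
From the singleton clause (!q21), q21 = false.
From the singleton clause (q22), q22 = true.
From the singleton clause (!q31), q31 = false.
From the singleton clause (q32), q32 = true.
But (!q32) is also a unit clause — contradiction.
That branch fails; take q11 = false instead.
From the singleton clause (q12), q12 = true.
From the singleton clause (!q22), q22 = false.
From the singleton clause (q21), q21 = true.
From the singleton clause (!q31), q31 = false.
From the singleton clause (q32), q32 = true.
But (!q32) is also a unit clause — contradiction.
Either choice for q11 ends in contradiction.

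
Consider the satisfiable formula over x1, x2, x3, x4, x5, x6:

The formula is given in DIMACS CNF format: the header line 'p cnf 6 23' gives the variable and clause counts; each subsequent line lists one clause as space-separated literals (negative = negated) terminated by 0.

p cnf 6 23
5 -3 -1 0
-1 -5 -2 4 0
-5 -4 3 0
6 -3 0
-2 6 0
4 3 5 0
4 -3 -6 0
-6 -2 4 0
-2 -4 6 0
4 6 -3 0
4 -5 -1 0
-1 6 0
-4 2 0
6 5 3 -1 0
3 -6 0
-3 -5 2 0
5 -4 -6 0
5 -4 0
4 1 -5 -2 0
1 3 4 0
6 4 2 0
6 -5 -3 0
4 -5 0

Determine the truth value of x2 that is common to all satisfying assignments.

True

Suppose x2 = False.
The clause (¬x4) is unit, so x4 = False.
The clause (x6) is unit, so x6 = True.
The clause (¬x3) is unit, so x3 = False.
Now (x3) is unsatisfied and unit — conflict.
So every satisfying assignment has x2 = True.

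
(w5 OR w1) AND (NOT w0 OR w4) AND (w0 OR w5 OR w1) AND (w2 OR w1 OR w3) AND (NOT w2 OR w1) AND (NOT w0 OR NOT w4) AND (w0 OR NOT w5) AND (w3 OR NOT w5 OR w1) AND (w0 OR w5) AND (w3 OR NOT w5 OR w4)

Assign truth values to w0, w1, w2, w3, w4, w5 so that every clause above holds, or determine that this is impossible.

UNSATISFIABLE

Branch on w5: set w5 = true.
(w0) alone gives w0 = true.
(w4) alone gives w4 = true.
But (NOT w4) is also a unit clause — contradiction.
That branch fails; take w5 = false instead.
(w1) alone gives w1 = true.
(w0) alone gives w0 = true.
(w4) alone gives w4 = true.
But (NOT w4) is also a unit clause — contradiction.
Either choice for w5 ends in contradiction.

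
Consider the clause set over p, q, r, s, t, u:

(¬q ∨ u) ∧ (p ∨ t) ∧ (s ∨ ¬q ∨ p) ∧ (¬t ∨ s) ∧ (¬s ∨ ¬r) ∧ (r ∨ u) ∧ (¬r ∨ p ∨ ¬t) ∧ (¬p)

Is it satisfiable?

From the singleton clause (¬p), p = False.
From the singleton clause (t), t = True.
From the singleton clause (s), s = True.
From the singleton clause (¬r), r = False.
From the singleton clause (u), u = True.
No clause remains; q is free.
A satisfying assignment: p ↦ False, q ↦ True, r ↦ False, s ↦ True, t ↦ True, u ↦ True.

Yes, satisfiable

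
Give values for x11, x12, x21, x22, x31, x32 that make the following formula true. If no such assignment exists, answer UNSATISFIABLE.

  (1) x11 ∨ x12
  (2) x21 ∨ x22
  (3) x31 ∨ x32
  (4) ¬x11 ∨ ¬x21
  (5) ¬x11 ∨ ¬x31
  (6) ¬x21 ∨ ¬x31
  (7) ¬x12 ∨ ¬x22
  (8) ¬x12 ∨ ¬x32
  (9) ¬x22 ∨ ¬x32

UNSATISFIABLE

Suppose x11 = True.
Unit clause (¬x21) forces x21 = False.
Unit clause (x22) forces x22 = True.
Unit clause (¬x31) forces x31 = False.
Unit clause (x32) forces x32 = True.
But (¬x32) is also a unit clause — contradiction.
Undo x11 and try x11 = False.
Unit clause (x12) forces x12 = True.
Unit clause (¬x22) forces x22 = False.
Unit clause (x21) forces x21 = True.
Unit clause (¬x31) forces x31 = False.
Unit clause (x32) forces x32 = True.
But (¬x32) is also a unit clause — contradiction.
Either choice for x11 ends in contradiction.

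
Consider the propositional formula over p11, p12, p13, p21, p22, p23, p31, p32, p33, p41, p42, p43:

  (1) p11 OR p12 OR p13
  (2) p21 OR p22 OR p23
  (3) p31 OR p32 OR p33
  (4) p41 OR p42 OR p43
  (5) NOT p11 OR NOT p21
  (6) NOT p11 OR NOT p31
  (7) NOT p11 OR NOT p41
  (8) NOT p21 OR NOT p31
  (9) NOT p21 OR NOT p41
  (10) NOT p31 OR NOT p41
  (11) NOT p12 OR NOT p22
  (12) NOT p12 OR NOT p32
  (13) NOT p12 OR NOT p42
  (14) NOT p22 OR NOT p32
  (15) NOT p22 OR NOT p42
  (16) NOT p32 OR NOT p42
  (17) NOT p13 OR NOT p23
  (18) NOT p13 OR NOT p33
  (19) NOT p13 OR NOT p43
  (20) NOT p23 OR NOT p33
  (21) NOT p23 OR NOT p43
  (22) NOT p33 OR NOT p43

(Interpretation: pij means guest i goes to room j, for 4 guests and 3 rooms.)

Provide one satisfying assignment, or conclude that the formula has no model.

Try p11 = false.
Try p12 = true.
(NOT p22) alone gives p22 = false.
(NOT p32) alone gives p32 = false.
(NOT p42) alone gives p42 = false.
Try p21 = true.
(NOT p31) alone gives p31 = false.
(p33) alone gives p33 = true.
(NOT p41) alone gives p41 = false.
(p43) alone gives p43 = true.
But (NOT p43) is also a unit clause — contradiction.
That branch fails; take p21 = false instead.
(p23) alone gives p23 = true.
(NOT p13) alone gives p13 = false.
(NOT p33) alone gives p33 = false.
(p31) alone gives p31 = true.
(NOT p41) alone gives p41 = false.
(p43) alone gives p43 = true.
But (NOT p43) is also a unit clause — contradiction.
Both values of p21 lead to a conflict.
That branch fails; take p12 = false instead.
(p13) alone gives p13 = true.
(NOT p23) alone gives p23 = false.
(NOT p33) alone gives p33 = false.
(NOT p43) alone gives p43 = false.
Try p21 = true.
(NOT p31) alone gives p31 = false.
(p32) alone gives p32 = true.
(NOT p41) alone gives p41 = false.
(p42) alone gives p42 = true.
But (NOT p42) is also a unit clause — contradiction.
That branch fails; take p21 = false instead.
(p22) alone gives p22 = true.
(NOT p32) alone gives p32 = false.
(p31) alone gives p31 = true.
(NOT p41) alone gives p41 = false.
(p42) alone gives p42 = true.
But (NOT p42) is also a unit clause — contradiction.
Both values of p21 lead to a conflict.
Both values of p12 lead to a conflict.
That branch fails; take p11 = true instead.
(NOT p21) alone gives p21 = false.
(NOT p31) alone gives p31 = false.
(NOT p41) alone gives p41 = false.
Try p22 = true.
(NOT p12) alone gives p12 = false.
(NOT p32) alone gives p32 = false.
(p33) alone gives p33 = true.
(NOT p42) alone gives p42 = false.
(p43) alone gives p43 = true.
But (NOT p43) is also a unit clause — contradiction.
That branch fails; take p22 = false instead.
(p23) alone gives p23 = true.
(NOT p13) alone gives p13 = false.
(NOT p33) alone gives p33 = false.
(p32) alone gives p32 = true.
(NOT p12) alone gives p12 = false.
(NOT p42) alone gives p42 = false.
(p43) alone gives p43 = true.
But (NOT p43) is also a unit clause — contradiction.
Both values of p22 lead to a conflict.
Both values of p11 lead to a conflict.

UNSATISFIABLE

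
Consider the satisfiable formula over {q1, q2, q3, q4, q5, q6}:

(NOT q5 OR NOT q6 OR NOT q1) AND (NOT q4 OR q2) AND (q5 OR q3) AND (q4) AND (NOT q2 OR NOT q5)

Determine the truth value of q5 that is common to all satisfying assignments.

Suppose q5 = true.
(q4) alone gives q4 = true.
(q2) alone gives q2 = true.
But (NOT q2) is also a unit clause — contradiction.
So every satisfying assignment has q5 = False.

False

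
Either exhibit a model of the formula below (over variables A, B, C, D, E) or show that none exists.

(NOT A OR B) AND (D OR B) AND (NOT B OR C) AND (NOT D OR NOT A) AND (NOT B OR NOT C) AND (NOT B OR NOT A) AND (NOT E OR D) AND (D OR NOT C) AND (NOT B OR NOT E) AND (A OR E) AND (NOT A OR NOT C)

A: false, B: false, C: false, D: true, E: true

Suppose A = false.
From the singleton clause (E), E = true.
From the singleton clause (D), D = true.
From the singleton clause (NOT B), B = false.
All clauses hold; C can take either value.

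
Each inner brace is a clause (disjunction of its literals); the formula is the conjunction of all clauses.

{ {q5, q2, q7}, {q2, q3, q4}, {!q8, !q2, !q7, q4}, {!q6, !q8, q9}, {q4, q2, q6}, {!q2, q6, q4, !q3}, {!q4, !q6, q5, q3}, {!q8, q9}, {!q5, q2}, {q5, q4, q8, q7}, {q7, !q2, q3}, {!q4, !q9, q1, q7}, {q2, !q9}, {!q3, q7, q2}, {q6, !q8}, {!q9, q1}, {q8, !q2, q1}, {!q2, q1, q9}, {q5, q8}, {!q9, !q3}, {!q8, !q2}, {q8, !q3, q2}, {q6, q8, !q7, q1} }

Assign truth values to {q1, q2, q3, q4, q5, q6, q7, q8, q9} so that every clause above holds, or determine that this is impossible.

Suppose q8 = false.
Unit clause (q5) forces q5 = true.
Unit clause (q2) forces q2 = true.
Unit clause (q1) forces q1 = true.
Suppose q7 = true.
Suppose q9 = true.
Unit clause (!q3) forces q3 = false.
Every clause is now satisfied; q4, q6 are unconstrained.

q1 ↦ true, q2 ↦ true, q3 ↦ false, q4 ↦ true, q5 ↦ true, q6 ↦ false, q7 ↦ true, q8 ↦ false, q9 ↦ true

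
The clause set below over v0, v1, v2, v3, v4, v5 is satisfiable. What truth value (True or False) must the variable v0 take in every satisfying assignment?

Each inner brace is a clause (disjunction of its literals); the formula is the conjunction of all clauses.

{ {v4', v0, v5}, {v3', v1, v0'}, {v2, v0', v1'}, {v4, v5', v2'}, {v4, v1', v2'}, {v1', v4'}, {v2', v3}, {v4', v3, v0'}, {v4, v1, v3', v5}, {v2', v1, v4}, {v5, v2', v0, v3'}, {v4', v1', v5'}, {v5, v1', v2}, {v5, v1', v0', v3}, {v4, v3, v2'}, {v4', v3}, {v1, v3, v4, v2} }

Suppose v0 = 1.
Branch on v3: set v3 = 0.
(v2') alone gives v2 = 0.
(v1') alone gives v1 = 0.
(v4') alone gives v4 = 0.
That conflicts with the unit clause (v4).
That branch fails; take v3 = 1 instead.
(v1) alone gives v1 = 1.
(v2) alone gives v2 = 1.
(v4) alone gives v4 = 1.
That conflicts with the unit clause (v4').
Neither v3 = 1 nor v3 = 0 works.
So every satisfying assignment has v0 = False.

False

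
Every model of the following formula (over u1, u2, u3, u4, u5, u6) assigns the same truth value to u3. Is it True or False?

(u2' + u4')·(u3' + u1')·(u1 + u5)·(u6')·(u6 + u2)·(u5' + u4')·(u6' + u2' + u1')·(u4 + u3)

Suppose u3 = 0.
The clause (u6') is unit, so u6 = 0.
The clause (u2) is unit, so u2 = 1.
The clause (u4') is unit, so u4 = 0.
But (u4) is also a unit clause — contradiction.
So every satisfying assignment has u3 = True.

True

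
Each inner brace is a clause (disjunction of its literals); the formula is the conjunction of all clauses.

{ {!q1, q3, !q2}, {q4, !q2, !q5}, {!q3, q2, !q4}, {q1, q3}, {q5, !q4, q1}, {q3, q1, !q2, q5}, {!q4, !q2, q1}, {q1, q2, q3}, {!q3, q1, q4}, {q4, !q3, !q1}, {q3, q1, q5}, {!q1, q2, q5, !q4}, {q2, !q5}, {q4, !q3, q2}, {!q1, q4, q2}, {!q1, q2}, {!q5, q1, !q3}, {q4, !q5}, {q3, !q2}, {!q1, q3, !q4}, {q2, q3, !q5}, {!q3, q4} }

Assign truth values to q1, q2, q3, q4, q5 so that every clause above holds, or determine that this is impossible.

q1=true,  q2=true,  q3=true,  q4=true,  q5=true

Case q1 = true:
From the singleton clause (q2), q2 = true.
From the singleton clause (q3), q3 = true.
From the singleton clause (q4), q4 = true.
Every clause is now satisfied; q5 is unconstrained.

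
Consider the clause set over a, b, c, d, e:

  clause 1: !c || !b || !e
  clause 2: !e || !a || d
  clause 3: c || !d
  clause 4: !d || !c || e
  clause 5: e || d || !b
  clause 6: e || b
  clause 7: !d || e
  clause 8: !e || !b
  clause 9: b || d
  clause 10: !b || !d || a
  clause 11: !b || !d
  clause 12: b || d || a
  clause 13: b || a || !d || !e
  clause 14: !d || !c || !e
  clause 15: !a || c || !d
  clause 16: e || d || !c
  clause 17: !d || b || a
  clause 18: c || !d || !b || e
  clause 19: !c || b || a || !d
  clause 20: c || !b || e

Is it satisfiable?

Try c = true.
Try b = false.
(e) alone gives e = true.
(d) alone gives d = true.
Now (!d) is unsatisfied and unit — conflict.
Backtrack on b: now try b = true.
(!e) alone gives e = false.
(!d) alone gives d = false.
Now (d) is unsatisfied and unit — conflict.
Neither b = true nor b = false works.
Backtrack on c: now try c = false.
(!d) alone gives d = false.
(b) alone gives b = true.
(e) alone gives e = true.
Now (!e) is unsatisfied and unit — conflict.
Neither c = true nor c = false works.
No assignment satisfies every clause.

No, unsatisfiable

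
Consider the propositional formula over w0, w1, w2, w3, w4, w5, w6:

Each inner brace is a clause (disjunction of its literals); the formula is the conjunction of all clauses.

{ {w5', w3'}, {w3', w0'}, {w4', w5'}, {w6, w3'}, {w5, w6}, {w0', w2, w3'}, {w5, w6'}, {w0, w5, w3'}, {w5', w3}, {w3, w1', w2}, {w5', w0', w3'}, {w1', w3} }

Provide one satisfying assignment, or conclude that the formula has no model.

UNSATISFIABLE

Branch on w5: set w5 = 0.
The clause (w6) is unit, so w6 = 1.
But (w6') is also a unit clause — contradiction.
Undo w5 and try w5 = 1.
The clause (w3') is unit, so w3 = 0.
But (w3) is also a unit clause — contradiction.
Either choice for w5 ends in contradiction.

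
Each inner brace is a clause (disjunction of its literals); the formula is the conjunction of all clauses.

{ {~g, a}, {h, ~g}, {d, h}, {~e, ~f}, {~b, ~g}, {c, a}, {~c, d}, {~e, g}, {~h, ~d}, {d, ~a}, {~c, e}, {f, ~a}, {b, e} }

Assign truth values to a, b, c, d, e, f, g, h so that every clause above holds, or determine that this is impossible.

Suppose g = 0.
(~e) alone gives e = 0.
(~c) alone gives c = 0.
(a) alone gives a = 1.
(d) alone gives d = 1.
(~h) alone gives h = 0.
(f) alone gives f = 1.
(b) alone gives b = 1.
Every clause now holds.

a ↦ 1; b ↦ 1; c ↦ 0; d ↦ 1; e ↦ 0; f ↦ 1; g ↦ 0; h ↦ 0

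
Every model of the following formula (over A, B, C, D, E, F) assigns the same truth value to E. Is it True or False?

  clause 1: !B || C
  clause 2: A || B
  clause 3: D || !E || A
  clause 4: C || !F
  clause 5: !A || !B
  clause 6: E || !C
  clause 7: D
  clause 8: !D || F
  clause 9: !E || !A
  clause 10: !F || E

True

Suppose E = false.
The clause (!C) is unit, so C = false.
The clause (!B) is unit, so B = false.
The clause (A) is unit, so A = true.
The clause (!F) is unit, so F = false.
The clause (D) is unit, so D = true.
But (!D) is also a unit clause — contradiction.
So every satisfying assignment has E = True.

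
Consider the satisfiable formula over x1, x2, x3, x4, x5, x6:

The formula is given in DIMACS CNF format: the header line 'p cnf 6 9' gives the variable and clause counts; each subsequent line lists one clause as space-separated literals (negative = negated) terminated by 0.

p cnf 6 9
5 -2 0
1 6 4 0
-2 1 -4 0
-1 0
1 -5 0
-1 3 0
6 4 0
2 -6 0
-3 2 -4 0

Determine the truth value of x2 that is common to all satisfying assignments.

False

Suppose x2 = True.
From the singleton clause (x5), x5 = True.
From the singleton clause (¬x1), x1 = False.
That conflicts with the unit clause (x1).
So every satisfying assignment has x2 = False.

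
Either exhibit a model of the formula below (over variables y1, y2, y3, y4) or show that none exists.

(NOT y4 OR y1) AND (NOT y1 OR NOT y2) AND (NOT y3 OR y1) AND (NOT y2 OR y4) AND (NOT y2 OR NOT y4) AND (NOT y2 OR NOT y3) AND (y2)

UNSATISFIABLE

(y2) alone gives y2 = true.
(NOT y1) alone gives y1 = false.
(NOT y4) alone gives y4 = false.
That conflicts with the unit clause (y4).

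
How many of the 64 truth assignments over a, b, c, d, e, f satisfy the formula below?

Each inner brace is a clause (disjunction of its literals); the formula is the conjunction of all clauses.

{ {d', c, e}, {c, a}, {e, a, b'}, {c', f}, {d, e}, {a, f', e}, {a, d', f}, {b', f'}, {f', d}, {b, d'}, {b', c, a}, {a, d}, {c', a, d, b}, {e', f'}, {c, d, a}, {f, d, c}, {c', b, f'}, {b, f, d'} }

1

There are 2^6 = 64 truth assignments over (a, b, c, d, e, f).
Split on d. With d = 1, the clauses containing d are satisfied and d' drops from the rest; 1 of the 2^5 = 32 assignments to the other variables satisfy what remains.
With d = 0, by the same count on the reduced clause set, 0 assignments work.
Total: 1 + 0 = 1.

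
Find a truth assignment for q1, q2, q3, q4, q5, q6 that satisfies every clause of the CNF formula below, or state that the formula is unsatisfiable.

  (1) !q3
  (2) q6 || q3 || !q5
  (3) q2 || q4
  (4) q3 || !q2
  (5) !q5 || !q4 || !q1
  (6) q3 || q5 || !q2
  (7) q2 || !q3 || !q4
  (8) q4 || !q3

(!q3) alone gives q3 = false.
(!q2) alone gives q2 = false.
(q4) alone gives q4 = true.
Suppose q6 = true.
Suppose q5 = true.
(!q1) alone gives q1 = false.
This assignment satisfies each clause.

q1=false, q2=false, q3=false, q4=true, q5=true, q6=true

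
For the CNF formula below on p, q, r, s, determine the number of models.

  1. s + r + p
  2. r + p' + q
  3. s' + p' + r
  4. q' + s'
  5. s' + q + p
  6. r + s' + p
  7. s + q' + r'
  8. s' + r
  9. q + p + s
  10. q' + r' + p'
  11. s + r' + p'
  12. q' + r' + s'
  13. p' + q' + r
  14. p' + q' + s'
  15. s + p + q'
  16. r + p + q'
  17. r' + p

1

There are 2^4 = 16 truth assignments over (p, q, r, s).
Check each against the 17 clauses (columns in the order p, q, r, s):
  F F F F  ✗ fails (s + r + p)
  F F F T  ✗ fails (s' + q + p)
  F F T F  ✗ fails (q + p + s)
  F F T T  ✗ fails (s' + q + p)
  F T F F  ✗ fails (s + r + p)
  F T F T  ✗ fails (q' + s')
  F T T F  ✗ fails (s + q' + r')
  F T T T  ✗ fails (q' + s')
  T F F F  ✗ fails (r + p' + q)
  T F F T  ✗ fails (r + p' + q)
  T F T F  ✗ fails (s + r' + p')
  T F T T  ✓ satisfies all
  T T F F  ✗ fails (p' + q' + r)
  T T F T  ✗ fails (s' + p' + r)
  T T T F  ✗ fails (s + q' + r')
  T T T T  ✗ fails (q' + s')
1 of the 16 rows is a model.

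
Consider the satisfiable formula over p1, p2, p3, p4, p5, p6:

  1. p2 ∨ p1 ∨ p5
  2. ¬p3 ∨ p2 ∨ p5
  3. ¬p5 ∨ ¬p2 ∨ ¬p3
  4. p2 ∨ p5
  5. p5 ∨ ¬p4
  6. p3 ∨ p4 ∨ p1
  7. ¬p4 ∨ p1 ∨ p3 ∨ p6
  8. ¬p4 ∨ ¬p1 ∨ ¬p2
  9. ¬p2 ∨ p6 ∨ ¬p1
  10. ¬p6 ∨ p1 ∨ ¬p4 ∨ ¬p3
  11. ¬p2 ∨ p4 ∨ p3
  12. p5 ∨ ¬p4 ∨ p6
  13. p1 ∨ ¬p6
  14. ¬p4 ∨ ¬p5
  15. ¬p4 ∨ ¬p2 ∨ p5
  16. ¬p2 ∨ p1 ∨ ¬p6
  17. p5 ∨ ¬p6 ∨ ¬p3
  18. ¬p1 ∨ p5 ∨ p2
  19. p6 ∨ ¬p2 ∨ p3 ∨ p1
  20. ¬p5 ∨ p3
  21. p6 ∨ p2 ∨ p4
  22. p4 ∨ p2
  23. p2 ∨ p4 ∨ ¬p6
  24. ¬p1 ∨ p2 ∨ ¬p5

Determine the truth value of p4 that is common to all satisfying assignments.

False

Suppose p4 = True.
Unit clause (p5) forces p5 = True.
But (¬p5) is also a unit clause — contradiction.
So every satisfying assignment has p4 = False.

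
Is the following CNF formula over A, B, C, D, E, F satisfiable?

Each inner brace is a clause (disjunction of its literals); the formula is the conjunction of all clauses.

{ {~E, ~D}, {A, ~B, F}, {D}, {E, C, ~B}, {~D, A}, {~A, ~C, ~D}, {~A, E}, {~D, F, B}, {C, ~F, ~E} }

The clause (D) is unit, so D = 1.
The clause (~E) is unit, so E = 0.
The clause (A) is unit, so A = 1.
Now (~A) is unsatisfied and unit — conflict.
No assignment satisfies every clause.

Unsatisfiable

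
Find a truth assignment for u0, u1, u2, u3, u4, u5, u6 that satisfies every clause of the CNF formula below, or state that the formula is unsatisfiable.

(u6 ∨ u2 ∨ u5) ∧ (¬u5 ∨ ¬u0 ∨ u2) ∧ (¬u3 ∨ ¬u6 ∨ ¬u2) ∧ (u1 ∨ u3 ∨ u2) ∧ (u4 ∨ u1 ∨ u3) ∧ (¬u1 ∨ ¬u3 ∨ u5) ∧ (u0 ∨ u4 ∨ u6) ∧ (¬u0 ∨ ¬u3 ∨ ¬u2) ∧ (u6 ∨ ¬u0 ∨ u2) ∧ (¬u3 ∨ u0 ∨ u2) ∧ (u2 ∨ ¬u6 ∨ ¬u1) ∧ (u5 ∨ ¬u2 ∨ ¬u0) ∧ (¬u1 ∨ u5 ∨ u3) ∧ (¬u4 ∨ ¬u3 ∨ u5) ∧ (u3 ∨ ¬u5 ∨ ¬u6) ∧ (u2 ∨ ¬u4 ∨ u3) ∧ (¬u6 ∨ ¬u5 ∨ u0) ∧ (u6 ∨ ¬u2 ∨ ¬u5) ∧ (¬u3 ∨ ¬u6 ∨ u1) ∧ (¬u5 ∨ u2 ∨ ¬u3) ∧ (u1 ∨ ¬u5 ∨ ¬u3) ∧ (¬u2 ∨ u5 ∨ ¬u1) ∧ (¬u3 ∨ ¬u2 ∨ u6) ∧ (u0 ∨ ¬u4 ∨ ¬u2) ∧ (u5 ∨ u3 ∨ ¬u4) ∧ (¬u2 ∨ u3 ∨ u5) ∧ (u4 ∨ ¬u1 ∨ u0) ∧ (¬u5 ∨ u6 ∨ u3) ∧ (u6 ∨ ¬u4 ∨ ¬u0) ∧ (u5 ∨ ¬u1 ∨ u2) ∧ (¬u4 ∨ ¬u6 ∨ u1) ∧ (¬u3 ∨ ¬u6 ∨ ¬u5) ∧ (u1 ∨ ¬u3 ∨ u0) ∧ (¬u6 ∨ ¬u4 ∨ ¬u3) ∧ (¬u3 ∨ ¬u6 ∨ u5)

UNSATISFIABLE

Try u6 = True.
Try u3 = False.
From the singleton clause (¬u5), u5 = False.
From the singleton clause (¬u1), u1 = False.
From the singleton clause (u2), u2 = True.
Now (¬u2) is unsatisfied and unit — conflict.
Backtrack on u3: now try u3 = True.
From the singleton clause (¬u2), u2 = False.
From the singleton clause (u0), u0 = True.
From the singleton clause (¬u5), u5 = False.
Now (u5) is unsatisfied and unit — conflict.
Both values of u3 lead to a conflict.
Backtrack on u6: now try u6 = False.
Try u2 = True.
From the singleton clause (¬u5), u5 = False.
From the singleton clause (¬u0), u0 = False.
From the singleton clause (u4), u4 = True.
Now (¬u4) is unsatisfied and unit — conflict.
Backtrack on u2: now try u2 = False.
From the singleton clause (u5), u5 = True.
From the singleton clause (¬u0), u0 = False.
From the singleton clause (u4), u4 = True.
From the singleton clause (¬u3), u3 = False.
Now (u3) is unsatisfied and unit — conflict.
Both values of u2 lead to a conflict.
Both values of u6 lead to a conflict.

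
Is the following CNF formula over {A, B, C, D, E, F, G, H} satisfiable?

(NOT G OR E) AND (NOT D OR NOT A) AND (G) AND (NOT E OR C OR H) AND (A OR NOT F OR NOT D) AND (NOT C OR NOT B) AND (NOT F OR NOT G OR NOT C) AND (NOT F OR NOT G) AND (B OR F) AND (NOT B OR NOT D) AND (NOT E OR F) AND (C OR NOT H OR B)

The clause (G) is unit, so G = true.
The clause (E) is unit, so E = true.
The clause (NOT F) is unit, so F = false.
But (F) is also a unit clause — contradiction.
No assignment satisfies every clause.

No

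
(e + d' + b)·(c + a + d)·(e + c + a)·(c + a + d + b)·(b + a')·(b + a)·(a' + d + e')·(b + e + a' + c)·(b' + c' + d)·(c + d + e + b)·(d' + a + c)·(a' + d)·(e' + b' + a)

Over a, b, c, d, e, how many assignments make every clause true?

5

There are 2^5 = 32 truth assignments over (a, b, c, d, e).
Split on a. With a = 1, the clauses containing a are satisfied and a' drops from the rest; 4 of the 2^4 = 16 assignments to the other variables satisfy what remains.
With a = 0, by the same count on the reduced clause set, 1 assignment works.
Total: 4 + 1 = 5.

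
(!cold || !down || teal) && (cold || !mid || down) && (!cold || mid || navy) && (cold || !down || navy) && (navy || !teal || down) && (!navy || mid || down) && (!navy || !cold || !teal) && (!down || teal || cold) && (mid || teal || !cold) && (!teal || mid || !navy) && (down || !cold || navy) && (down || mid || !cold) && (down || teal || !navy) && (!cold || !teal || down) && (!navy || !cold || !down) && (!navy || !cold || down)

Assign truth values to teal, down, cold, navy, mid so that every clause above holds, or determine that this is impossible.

teal: true,  down: true,  cold: true,  navy: false,  mid: true

Try cold = true.
Try down = true.
(teal) alone gives teal = true.
(!navy) alone gives navy = false.
(mid) alone gives mid = true.
Every clause now holds.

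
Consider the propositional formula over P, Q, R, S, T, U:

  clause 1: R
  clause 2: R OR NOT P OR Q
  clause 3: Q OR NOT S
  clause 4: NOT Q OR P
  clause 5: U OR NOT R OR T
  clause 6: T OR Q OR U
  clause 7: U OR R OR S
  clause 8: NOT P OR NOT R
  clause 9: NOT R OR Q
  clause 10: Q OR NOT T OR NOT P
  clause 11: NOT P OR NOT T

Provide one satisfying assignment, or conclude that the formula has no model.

UNSATISFIABLE

From the singleton clause (R), R = true.
From the singleton clause (NOT P), P = false.
From the singleton clause (NOT Q), Q = false.
That conflicts with the unit clause (Q).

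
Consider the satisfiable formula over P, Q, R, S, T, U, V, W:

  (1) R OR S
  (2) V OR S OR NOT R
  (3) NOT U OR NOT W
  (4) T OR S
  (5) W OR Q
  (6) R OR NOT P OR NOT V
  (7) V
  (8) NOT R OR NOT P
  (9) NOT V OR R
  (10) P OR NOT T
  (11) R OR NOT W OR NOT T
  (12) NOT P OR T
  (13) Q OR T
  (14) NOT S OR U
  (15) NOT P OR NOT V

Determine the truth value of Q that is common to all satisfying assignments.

True

Suppose Q = false.
(W) alone gives W = true.
(NOT U) alone gives U = false.
(V) alone gives V = true.
(R) alone gives R = true.
(NOT P) alone gives P = false.
(NOT T) alone gives T = false.
But (T) is also a unit clause — contradiction.
So every satisfying assignment has Q = True.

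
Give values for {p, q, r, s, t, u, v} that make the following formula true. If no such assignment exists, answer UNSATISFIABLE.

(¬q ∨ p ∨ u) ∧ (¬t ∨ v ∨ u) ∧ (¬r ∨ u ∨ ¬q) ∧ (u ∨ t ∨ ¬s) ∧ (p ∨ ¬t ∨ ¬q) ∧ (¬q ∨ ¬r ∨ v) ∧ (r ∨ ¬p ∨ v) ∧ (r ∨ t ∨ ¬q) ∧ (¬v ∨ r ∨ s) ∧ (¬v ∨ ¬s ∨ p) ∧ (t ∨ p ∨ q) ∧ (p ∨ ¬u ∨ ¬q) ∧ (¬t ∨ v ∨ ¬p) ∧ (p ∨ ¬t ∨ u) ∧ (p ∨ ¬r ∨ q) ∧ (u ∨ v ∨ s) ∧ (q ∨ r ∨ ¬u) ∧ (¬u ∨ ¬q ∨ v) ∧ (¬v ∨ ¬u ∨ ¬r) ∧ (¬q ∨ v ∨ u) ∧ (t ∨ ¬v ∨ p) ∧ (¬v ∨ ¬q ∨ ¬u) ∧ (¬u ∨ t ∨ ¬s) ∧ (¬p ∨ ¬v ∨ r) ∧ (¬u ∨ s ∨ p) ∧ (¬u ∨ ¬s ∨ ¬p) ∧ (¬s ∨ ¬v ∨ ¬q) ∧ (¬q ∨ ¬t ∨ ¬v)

p: True, q: False, r: True, s: False, t: True, u: False, v: True

Try q = False.
Try t = True.
Try v = True.
Try r = True.
From the singleton clause (p), p = True.
From the singleton clause (¬u), u = False.
All clauses hold; s can take either value.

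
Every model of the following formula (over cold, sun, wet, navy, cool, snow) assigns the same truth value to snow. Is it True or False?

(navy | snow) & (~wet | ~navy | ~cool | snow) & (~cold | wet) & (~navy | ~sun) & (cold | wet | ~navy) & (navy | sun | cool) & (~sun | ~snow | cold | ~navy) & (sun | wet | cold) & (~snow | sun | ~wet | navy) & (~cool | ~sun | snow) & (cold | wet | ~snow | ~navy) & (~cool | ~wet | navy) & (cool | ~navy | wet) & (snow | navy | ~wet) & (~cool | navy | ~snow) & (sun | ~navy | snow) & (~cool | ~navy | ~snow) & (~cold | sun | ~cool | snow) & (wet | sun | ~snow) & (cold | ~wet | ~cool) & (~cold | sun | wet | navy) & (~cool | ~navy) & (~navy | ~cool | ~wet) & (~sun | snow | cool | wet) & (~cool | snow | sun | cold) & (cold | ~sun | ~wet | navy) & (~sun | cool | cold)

True

Suppose snow = 0.
The clause (navy) is unit, so navy = 1.
The clause (~sun) is unit, so sun = 0.
That conflicts with the unit clause (sun).
So every satisfying assignment has snow = True.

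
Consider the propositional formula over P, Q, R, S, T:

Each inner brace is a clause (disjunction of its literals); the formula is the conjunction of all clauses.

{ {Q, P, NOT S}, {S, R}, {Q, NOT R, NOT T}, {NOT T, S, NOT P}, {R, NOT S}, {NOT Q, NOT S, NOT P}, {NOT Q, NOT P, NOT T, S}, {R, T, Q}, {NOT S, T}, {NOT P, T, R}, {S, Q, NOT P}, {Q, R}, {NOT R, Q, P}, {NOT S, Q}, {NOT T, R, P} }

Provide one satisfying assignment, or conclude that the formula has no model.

Case S = false:
Unit clause (R) forces R = true.
Case Q = true:
Case T = false:
All clauses hold; P can take either value.

P=false,  Q=true,  R=true,  S=false,  T=false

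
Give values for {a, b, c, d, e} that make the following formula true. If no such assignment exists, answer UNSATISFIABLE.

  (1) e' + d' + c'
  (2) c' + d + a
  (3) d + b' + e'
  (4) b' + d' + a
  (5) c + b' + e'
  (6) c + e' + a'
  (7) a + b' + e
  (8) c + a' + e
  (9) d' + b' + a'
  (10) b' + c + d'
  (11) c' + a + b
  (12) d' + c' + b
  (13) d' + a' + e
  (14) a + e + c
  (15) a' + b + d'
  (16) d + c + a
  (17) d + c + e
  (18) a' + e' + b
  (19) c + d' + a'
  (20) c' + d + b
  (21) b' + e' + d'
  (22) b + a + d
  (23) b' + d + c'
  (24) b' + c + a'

a ↦ 0,  b ↦ 0,  c ↦ 0,  d ↦ 1,  e ↦ 1

Suppose e = 1.
Suppose d = 1.
From the singleton clause (c'), c = 0.
From the singleton clause (b'), b = 0.
From the singleton clause (a'), a = 0.
All clauses are satisfied.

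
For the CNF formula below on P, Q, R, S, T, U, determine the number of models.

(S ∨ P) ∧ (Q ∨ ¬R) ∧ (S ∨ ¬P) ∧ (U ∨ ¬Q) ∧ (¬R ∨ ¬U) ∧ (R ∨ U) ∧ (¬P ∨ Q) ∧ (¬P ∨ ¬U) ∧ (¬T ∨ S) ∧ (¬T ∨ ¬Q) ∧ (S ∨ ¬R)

There are 2^6 = 64 truth assignments over (P, Q, R, S, T, U).
Split on P. With P = True, the clauses containing P are satisfied and ¬P drops from the rest; 0 of the 2^5 = 32 assignments to the other variables satisfy what remains.
With P = False, by the same count on the reduced clause set, 3 assignments work.
(One model: P=F, Q=F, R=F, S=T, T=F, U=T.)
Total: 0 + 3 = 3.

3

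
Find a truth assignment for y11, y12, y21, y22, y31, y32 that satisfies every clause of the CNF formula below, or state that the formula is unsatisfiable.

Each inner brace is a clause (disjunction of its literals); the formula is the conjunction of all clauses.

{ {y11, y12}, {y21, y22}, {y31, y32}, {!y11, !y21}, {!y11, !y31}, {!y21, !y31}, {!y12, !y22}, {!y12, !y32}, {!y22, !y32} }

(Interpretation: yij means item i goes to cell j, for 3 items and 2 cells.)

Suppose y11 = true.
Unit clause (!y21) forces y21 = false.
Unit clause (y22) forces y22 = true.
Unit clause (!y31) forces y31 = false.
Unit clause (y32) forces y32 = true.
But (!y32) is also a unit clause — contradiction.
So y11 must be the other value — set y11 = false.
Unit clause (y12) forces y12 = true.
Unit clause (!y22) forces y22 = false.
Unit clause (y21) forces y21 = true.
Unit clause (!y31) forces y31 = false.
Unit clause (y32) forces y32 = true.
But (!y32) is also a unit clause — contradiction.
Both values of y11 lead to a conflict.

UNSATISFIABLE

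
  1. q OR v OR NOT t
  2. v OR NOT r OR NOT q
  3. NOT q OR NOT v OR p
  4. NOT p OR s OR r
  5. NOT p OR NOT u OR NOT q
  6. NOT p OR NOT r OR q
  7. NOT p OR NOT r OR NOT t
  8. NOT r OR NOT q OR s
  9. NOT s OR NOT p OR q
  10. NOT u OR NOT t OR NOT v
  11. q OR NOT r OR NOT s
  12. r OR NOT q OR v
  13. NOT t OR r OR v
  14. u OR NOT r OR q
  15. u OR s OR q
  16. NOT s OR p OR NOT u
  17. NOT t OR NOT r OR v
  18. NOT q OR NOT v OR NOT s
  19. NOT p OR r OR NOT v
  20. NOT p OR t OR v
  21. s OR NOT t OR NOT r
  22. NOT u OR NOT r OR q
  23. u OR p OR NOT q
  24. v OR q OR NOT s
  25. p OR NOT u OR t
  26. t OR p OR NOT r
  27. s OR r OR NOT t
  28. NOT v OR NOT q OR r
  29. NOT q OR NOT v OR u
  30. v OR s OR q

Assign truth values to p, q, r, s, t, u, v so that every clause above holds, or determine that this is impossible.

p=false,  q=false,  r=false,  s=true,  t=false,  u=false,  v=true

Try q = false.
Try v = true.
Try p = false.
Try u = false.
Unit clause (NOT r) forces r = false.
Unit clause (s) forces s = true.
All clauses hold; t can take either value.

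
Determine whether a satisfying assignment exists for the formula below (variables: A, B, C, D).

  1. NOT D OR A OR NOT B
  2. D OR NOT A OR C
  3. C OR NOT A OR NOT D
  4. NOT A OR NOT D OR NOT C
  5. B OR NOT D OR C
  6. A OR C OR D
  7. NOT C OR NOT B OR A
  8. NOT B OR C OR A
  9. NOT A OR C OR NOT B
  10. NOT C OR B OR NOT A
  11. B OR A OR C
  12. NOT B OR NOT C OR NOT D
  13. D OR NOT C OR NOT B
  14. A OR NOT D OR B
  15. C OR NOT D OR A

Branch on D: set D = false.
Branch on A: set A = false.
(C) alone gives C = true.
(NOT B) alone gives B = false.
Every clause now holds.
A satisfying assignment: A=false, B=false, C=true, D=false.

Yes, satisfiable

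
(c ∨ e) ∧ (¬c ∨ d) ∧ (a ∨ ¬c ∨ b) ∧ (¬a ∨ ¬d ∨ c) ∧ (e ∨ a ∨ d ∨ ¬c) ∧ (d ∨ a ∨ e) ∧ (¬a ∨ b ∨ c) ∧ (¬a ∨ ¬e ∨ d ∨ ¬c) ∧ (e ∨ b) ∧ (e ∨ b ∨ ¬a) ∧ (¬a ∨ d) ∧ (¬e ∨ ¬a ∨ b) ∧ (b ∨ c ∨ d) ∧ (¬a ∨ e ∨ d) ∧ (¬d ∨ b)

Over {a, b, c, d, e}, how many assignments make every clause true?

There are 2^5 = 32 truth assignments over (a, b, c, d, e).
Split on d. With d = True, the clauses containing d are satisfied and ¬d drops from the rest; 5 of the 2^4 = 16 assignments to the other variables satisfy what remains.
With d = False, by the same count on the reduced clause set, 1 assignment works.
Total: 5 + 1 = 6.

6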